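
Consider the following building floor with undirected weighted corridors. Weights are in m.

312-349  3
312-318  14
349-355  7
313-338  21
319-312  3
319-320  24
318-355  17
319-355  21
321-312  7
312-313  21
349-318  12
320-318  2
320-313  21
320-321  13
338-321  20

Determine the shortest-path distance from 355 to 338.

37 m

Compare a few routes:
355 → 349 → 312 → 313 → 338: 7+3+21+21 = 52
355 → 318 → 320 → 321 → 338: 17+2+13+20 = 52
355 → 319 → 312 → 321 → 338: 21+3+7+20 = 51
355 → 349 → 312 → 321 → 338: 7+3+7+20 = 37
The minimum is 37 m via 355 → 349 → 312 → 321 → 338.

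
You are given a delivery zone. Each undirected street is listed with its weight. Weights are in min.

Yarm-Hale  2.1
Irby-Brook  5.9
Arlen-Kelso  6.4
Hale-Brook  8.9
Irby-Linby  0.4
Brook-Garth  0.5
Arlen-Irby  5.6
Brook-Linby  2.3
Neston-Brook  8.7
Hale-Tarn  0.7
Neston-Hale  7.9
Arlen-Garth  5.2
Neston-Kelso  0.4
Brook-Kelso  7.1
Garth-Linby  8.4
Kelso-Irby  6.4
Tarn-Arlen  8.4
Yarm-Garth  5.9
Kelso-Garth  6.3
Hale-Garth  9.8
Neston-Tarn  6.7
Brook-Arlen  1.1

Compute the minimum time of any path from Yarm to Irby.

9.1 min

Running Dijkstra from Yarm:
Yarm: 0
Hale: 2.1  (via Yarm)
Tarn: 2.8  (via Hale)
Garth: 5.9  (via Yarm)
Brook: 6.4  (via Garth)
Arlen: 7.5  (via Brook)
Linby: 8.7  (via Brook)
Irby: 9.1  (via Linby)
Shortest route: Yarm–Garth–Brook–Linby–Irby = 9.1 min.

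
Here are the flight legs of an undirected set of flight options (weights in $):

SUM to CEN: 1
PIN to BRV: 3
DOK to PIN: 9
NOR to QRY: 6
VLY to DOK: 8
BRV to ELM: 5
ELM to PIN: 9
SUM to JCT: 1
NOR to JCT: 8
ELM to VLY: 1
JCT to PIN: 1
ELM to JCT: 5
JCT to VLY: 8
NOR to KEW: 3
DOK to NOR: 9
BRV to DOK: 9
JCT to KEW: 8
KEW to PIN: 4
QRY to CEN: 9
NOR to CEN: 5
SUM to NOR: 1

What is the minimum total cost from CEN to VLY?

Settle nodes by increasing distance from CEN:
CEN: 0
SUM: 1  (via CEN)
JCT: 2  (via SUM)
NOR: 2  (via SUM)
PIN: 3  (via JCT)
KEW: 5  (via NOR)
BRV: 6  (via PIN)
ELM: 7  (via JCT)
VLY: 8  (via ELM)
Shortest route: CEN–SUM–JCT–ELM–VLY = $8.

$8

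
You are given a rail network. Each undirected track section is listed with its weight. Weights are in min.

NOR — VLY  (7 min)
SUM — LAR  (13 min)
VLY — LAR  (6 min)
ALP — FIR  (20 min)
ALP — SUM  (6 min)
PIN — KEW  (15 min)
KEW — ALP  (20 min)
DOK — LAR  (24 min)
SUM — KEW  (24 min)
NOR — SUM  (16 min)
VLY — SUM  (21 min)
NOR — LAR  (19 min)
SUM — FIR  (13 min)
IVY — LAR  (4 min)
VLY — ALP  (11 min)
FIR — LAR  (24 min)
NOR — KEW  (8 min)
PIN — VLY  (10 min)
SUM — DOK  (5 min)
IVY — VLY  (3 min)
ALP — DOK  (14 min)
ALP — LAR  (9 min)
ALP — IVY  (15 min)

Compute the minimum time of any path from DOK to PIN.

32 min

Enumerating some paths:
DOK–ALP–VLY–PIN: 14+11+10 = 35
DOK–SUM–ALP–VLY–PIN: 5+6+11+10 = 32
DOK–SUM–LAR–VLY–PIN: 5+13+6+10 = 34
DOK–SUM–LAR–IVY–VLY–PIN: 5+13+4+3+10 = 35
Cheapest is DOK–SUM–ALP–VLY–PIN at 32 min.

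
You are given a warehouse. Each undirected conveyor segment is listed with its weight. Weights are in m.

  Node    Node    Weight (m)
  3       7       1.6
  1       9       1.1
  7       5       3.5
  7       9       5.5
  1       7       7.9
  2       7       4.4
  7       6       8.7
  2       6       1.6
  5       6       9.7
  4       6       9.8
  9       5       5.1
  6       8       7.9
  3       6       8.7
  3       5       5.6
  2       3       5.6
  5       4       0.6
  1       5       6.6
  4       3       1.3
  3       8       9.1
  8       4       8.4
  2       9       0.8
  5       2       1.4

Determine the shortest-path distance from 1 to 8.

11.4 m

Settle nodes by increasing distance from 1:
1: 0
9: 1.1  (via 1)
2: 1.9  (via 9)
5: 3.3  (via 2)
6: 3.5  (via 2)
4: 3.9  (via 5)
3: 5.2  (via 4)
7: 6.3  (via 2)
8: 11.4  (via 6)
Shortest route: 1–9–2–6–8 = 11.4 m.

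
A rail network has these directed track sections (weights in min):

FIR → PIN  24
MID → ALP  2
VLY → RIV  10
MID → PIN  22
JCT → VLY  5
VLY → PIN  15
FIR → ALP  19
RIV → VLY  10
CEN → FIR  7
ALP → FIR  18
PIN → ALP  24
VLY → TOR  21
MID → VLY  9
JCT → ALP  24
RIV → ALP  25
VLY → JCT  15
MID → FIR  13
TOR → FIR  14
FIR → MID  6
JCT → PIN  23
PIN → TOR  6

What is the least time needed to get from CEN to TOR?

37 min

Compare a few routes:
CEN - FIR - PIN - TOR: 7+24+6 = 37
CEN - FIR - MID - PIN - TOR: 7+6+22+6 = 41
Cheapest is CEN - FIR - PIN - TOR at 37 min.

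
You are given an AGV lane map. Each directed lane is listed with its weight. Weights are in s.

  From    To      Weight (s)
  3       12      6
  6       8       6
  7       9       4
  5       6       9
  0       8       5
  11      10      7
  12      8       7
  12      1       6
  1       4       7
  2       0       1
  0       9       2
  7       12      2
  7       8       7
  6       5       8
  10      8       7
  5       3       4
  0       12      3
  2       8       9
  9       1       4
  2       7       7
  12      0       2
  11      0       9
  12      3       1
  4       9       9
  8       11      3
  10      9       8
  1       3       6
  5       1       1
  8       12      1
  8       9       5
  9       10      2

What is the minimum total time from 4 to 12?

Enumerating some paths:
4 → 9 → 10 → 8 → 12: 9+2+7+1 = 19
4 → 9 → 1 → 3 → 12: 9+4+6+6 = 25
Cheapest is 4 → 9 → 10 → 8 → 12 at 19 s.

19 s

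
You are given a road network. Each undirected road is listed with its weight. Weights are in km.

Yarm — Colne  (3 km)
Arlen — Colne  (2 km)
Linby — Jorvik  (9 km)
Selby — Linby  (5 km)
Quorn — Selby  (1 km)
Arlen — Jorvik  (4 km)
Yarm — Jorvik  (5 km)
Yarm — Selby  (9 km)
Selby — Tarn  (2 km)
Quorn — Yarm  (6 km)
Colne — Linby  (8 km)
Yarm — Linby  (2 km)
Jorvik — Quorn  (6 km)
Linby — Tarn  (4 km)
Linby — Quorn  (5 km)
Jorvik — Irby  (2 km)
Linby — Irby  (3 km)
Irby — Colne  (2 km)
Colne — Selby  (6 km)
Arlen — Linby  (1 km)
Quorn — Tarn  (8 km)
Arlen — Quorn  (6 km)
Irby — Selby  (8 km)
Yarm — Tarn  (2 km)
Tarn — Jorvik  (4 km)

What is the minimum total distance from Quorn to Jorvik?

6 km

Running Dijkstra from Quorn:
Quorn: 0
Selby: 1  (via Quorn)
Tarn: 3  (via Selby)
Yarm: 5  (via Tarn)
Linby: 5  (via Quorn)
Arlen: 6  (via Quorn)
Jorvik: 6  (via Quorn)
Shortest route: Quorn–Jorvik = 6 km.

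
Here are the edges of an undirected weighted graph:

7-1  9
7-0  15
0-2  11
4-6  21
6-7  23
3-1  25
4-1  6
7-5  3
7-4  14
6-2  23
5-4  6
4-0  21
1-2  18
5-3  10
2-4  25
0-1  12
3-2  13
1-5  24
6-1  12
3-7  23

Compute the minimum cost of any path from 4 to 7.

9

Running Dijkstra from 4:
4: 0
1: 6  (via 4)
5: 6  (via 4)
7: 9  (via 5)
Shortest route: 4 → 5 → 7 = 9.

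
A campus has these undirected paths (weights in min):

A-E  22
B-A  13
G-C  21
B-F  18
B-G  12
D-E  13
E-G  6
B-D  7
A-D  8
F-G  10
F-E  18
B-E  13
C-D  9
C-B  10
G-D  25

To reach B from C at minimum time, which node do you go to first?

Enumerating some paths:
C - D - B: 9+7 = 16
C - B: 10 = 10
Cheapest is C - B at 10 min.
So from C the first move is to B.

B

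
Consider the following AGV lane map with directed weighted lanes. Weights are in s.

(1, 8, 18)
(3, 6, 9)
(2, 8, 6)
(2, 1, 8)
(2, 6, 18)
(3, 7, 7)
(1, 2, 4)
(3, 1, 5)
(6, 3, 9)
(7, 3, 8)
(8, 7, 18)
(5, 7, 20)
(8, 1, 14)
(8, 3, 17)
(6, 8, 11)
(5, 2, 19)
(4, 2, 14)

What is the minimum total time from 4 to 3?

Compare a few routes:
4 - 2 - 8 - 3: 14+6+17 = 37
4 - 2 - 6 - 3: 14+18+9 = 41
Cheapest is 4 - 2 - 8 - 3 at 37 s.

37 s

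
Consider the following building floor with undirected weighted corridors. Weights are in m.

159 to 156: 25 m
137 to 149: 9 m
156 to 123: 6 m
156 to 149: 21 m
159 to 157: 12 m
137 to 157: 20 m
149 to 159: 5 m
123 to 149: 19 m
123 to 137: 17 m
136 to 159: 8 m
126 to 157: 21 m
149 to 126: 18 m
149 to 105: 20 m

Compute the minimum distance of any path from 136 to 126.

31 m

Enumerating some paths:
136 - 159 - 149 - 126: 8+5+18 = 31
136 - 159 - 157 - 126: 8+12+21 = 41
The minimum is 31 m via 136 - 159 - 149 - 126.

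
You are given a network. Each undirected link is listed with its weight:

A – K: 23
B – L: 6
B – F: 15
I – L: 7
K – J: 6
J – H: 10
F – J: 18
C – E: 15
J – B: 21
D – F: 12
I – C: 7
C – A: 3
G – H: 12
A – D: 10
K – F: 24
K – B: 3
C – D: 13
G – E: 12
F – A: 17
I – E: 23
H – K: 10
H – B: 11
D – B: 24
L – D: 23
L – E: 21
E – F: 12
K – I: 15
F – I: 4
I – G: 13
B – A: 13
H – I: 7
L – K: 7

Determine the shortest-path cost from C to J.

Running Dijkstra from C:
C: 0
A: 3  (via C)
I: 7  (via C)
F: 11  (via I)
D: 13  (via C)
H: 14  (via I)
L: 14  (via I)
E: 15  (via C)
B: 16  (via A)
K: 19  (via B)
G: 20  (via I)
J: 24  (via H)
Shortest route: C–I–H–J = 24.

24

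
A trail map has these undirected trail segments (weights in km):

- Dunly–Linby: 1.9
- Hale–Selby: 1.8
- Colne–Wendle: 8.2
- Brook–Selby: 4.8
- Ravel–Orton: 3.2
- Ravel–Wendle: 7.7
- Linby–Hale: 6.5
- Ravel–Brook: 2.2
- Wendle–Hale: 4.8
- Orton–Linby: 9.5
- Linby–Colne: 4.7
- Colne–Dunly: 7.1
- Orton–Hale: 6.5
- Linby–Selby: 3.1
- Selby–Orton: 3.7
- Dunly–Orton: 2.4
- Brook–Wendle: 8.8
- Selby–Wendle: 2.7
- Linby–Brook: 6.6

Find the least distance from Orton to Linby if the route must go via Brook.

12 km

Shortest Orton→Brook: Orton → Ravel → Brook = 5.4
Best Brook to Linby: Brook → Linby costing 6.6
Total via Brook: 5.4 + 6.6 = 12 km.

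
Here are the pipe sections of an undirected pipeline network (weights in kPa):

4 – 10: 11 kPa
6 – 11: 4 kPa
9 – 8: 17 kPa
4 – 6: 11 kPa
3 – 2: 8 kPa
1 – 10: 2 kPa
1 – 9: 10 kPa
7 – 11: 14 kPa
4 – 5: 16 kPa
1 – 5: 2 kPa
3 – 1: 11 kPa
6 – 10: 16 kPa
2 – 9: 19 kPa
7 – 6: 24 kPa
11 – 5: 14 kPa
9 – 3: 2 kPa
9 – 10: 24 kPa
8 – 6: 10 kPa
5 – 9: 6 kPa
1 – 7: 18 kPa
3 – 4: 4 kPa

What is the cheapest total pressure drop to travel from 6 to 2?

23 kPa

Candidate routes:
6 → 4 → 3 → 2: 11+4+8 = 23
6 → 4 → 3 → 9 → 2: 11+4+2+19 = 36
6 → 11 → 5 → 9 → 3 → 2: 4+14+6+2+8 = 34
6 → 10 → 1 → 5 → 9 → 3 → 2: 16+2+2+6+2+8 = 36
Cheapest is 6 → 4 → 3 → 2 at 23 kPa.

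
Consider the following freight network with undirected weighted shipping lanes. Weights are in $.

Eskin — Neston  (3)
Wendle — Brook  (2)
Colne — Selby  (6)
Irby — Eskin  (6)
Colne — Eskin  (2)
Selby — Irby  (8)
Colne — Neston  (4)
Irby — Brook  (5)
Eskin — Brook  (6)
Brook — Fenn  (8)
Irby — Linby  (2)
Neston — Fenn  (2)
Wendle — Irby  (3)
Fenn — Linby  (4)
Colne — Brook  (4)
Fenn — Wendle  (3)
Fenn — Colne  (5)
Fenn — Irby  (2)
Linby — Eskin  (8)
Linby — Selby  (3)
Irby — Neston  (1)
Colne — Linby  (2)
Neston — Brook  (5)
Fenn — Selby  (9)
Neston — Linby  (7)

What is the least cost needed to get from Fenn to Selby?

Settle nodes by increasing distance from Fenn:
Fenn: 0
Neston: 2  (via Fenn)
Irby: 2  (via Fenn)
Wendle: 3  (via Fenn)
Linby: 4  (via Fenn)
Brook: 5  (via Wendle)
Colne: 5  (via Fenn)
Eskin: 5  (via Neston)
Selby: 7  (via Linby)
Shortest route: Fenn → Linby → Selby = $7.

$7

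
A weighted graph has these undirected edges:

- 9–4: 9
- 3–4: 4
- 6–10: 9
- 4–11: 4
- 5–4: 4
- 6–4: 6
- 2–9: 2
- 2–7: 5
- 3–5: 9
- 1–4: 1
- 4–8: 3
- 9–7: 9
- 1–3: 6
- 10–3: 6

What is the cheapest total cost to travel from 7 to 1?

Compare a few routes:
7 - 2 - 9 - 4 - 3 - 1: 5+2+9+4+6 = 26
7 - 2 - 9 - 4 - 1: 5+2+9+1 = 17
7 - 9 - 4 - 3 - 1: 9+9+4+6 = 28
7 - 9 - 4 - 1: 9+9+1 = 19
The minimum is 17 via 7 - 2 - 9 - 4 - 1.

17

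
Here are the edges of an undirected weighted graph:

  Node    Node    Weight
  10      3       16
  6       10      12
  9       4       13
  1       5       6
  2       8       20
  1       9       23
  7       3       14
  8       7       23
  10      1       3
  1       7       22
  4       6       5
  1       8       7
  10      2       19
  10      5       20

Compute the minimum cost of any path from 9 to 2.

Candidate routes:
9 - 1 - 8 - 2: 23+7+20 = 50
9 - 4 - 6 - 10 - 2: 13+5+12+19 = 49
9 - 1 - 10 - 2: 23+3+19 = 45
The minimum is 45 via 9 - 1 - 10 - 2.

45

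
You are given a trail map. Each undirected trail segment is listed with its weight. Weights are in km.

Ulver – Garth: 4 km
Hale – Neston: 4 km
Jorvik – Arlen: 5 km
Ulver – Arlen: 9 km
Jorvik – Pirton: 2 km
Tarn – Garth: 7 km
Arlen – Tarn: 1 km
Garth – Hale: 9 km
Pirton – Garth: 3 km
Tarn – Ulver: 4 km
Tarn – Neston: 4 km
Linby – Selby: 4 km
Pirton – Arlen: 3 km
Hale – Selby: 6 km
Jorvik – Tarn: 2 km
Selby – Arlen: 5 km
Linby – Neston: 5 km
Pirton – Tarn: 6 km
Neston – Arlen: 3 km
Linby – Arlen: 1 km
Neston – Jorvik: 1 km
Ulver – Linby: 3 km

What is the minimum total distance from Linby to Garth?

7 km

Enumerating some paths:
Linby–Ulver–Garth: 3+4 = 7
Linby–Arlen–Tarn–Garth: 1+1+7 = 9
Cheapest is Linby–Ulver–Garth at 7 km.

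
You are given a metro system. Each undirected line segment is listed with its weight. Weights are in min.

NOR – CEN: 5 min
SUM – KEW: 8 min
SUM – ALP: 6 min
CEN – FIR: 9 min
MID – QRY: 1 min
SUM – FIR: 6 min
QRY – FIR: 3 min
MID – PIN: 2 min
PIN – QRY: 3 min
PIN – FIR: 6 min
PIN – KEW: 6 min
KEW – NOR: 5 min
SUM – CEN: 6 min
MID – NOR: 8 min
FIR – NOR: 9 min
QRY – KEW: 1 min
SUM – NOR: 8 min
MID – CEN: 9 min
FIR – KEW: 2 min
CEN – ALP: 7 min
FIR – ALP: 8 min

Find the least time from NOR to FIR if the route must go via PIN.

15 min

Shortest NOR→PIN: NOR → KEW → QRY → PIN = 9
Best PIN to FIR: PIN → FIR costing 6
Total via PIN: 9 + 6 = 15 min.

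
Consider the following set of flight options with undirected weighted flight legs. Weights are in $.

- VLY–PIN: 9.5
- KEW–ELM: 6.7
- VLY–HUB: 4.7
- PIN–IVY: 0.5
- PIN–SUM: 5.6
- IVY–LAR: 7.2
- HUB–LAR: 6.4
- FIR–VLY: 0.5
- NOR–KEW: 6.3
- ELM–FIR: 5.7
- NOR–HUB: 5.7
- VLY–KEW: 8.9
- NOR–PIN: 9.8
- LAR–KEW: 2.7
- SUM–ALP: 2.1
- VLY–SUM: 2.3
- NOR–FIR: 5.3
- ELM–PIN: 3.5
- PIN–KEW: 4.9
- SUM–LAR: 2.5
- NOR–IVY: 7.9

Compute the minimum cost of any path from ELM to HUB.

$10.9

Candidate routes:
ELM → KEW → LAR → HUB: 6.7+2.7+6.4 = 15.8
ELM → FIR → VLY → HUB: 5.7+0.5+4.7 = 10.9
The minimum is $10.9 via ELM → FIR → VLY → HUB.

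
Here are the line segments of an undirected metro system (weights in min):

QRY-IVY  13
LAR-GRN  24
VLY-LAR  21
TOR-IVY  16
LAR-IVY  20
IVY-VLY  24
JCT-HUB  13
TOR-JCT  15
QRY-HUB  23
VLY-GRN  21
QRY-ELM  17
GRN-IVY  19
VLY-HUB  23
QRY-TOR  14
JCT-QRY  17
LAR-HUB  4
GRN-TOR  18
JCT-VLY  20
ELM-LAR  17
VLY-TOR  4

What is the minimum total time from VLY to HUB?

23 min

Candidate routes:
VLY - LAR - HUB: 21+4 = 25
VLY - HUB: 23 = 23
The minimum is 23 min via VLY - HUB.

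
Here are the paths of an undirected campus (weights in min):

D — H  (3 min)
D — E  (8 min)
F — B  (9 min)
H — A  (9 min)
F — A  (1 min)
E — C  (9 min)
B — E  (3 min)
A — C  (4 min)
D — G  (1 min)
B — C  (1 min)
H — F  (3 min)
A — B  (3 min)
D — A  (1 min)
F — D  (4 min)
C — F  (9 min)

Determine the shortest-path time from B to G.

5 min

Running Dijkstra from B:
B: 0
C: 1  (via B)
A: 3  (via B)
E: 3  (via B)
D: 4  (via A)
F: 4  (via A)
G: 5  (via D)
Shortest route: B–A–D–G = 5 min.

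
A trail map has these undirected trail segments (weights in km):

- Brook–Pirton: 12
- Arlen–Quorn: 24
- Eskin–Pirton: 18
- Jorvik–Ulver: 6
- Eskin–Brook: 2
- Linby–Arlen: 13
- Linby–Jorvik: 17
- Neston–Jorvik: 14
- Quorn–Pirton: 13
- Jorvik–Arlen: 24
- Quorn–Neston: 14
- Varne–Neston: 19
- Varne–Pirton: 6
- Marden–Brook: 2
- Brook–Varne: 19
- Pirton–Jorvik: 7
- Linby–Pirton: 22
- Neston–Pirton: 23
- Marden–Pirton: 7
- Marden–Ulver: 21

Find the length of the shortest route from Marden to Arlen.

38 km

Running Dijkstra from Marden:
Marden: 0
Brook: 2  (via Marden)
Eskin: 4  (via Brook)
Pirton: 7  (via Marden)
Varne: 13  (via Pirton)
Jorvik: 14  (via Pirton)
Quorn: 20  (via Pirton)
Ulver: 20  (via Jorvik)
Neston: 28  (via Jorvik)
Linby: 29  (via Pirton)
Arlen: 38  (via Jorvik)
Shortest route: Marden → Pirton → Jorvik → Arlen = 38 km.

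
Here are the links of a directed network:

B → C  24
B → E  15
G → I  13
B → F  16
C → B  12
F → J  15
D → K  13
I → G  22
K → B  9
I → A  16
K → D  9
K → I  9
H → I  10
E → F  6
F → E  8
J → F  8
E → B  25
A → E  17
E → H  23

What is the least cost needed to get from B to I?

48

Enumerating some paths:
B - F - E - H - I: 16+8+23+10 = 57
B - E - H - I: 15+23+10 = 48
Cheapest is B - E - H - I at 48.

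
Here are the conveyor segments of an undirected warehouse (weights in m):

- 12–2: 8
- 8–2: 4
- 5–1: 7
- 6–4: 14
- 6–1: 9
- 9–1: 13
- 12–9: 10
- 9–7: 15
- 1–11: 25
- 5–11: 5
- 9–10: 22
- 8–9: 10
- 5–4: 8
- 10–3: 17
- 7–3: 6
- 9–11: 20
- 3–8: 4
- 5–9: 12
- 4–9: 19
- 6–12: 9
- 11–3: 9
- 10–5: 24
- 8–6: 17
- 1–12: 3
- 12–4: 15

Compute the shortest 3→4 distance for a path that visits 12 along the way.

Shortest 3→12: 3–8–2–12 = 16
Best 12 to 4: 12–4 costing 15
Total via 12: 16 + 15 = 31 m.

31 m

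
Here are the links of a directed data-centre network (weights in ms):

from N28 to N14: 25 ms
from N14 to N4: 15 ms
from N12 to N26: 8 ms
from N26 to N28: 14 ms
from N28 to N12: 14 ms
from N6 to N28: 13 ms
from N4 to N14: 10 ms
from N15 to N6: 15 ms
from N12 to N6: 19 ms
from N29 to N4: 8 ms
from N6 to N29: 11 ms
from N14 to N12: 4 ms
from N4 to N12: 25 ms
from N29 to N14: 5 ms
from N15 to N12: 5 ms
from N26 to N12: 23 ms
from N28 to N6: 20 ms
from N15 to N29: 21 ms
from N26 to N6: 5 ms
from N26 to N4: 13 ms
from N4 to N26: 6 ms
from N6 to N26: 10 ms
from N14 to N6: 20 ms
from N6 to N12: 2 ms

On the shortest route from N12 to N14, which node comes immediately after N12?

N26

Compare a few routes:
N12 → N26 → N4 → N14: 8+13+10 = 31
N12 → N26 → N6 → N29 → N14: 8+5+11+5 = 29
The minimum is 29 ms via N12 → N26 → N6 → N29 → N14.
So from N12 the first move is to N26.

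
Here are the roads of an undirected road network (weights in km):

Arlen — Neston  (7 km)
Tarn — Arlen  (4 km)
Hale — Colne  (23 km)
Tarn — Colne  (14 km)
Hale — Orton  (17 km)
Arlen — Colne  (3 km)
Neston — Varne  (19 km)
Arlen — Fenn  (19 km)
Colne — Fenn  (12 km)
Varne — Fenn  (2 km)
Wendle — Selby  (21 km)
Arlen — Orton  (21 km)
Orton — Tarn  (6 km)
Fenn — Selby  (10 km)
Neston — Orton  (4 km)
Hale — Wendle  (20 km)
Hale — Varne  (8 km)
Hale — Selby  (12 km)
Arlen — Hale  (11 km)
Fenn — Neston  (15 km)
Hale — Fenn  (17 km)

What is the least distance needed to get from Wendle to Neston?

38 km

Enumerating some paths:
Wendle - Hale - Arlen - Neston: 20+11+7 = 38
Wendle - Hale - Varne - Fenn - Neston: 20+8+2+15 = 45
Wendle - Hale - Orton - Neston: 20+17+4 = 41
Wendle - Hale - Arlen - Tarn - Orton - Neston: 20+11+4+6+4 = 45
Cheapest is Wendle - Hale - Arlen - Neston at 38 km.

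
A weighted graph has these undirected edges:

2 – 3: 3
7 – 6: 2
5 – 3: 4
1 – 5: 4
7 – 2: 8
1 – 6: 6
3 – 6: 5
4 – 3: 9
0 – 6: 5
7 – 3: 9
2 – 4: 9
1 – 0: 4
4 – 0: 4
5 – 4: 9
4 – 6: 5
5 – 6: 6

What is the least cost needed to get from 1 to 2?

11

Running Dijkstra from 1:
1: 0
0: 4  (via 1)
5: 4  (via 1)
6: 6  (via 1)
3: 8  (via 5)
4: 8  (via 0)
7: 8  (via 6)
2: 11  (via 3)
Shortest route: 1–5–3–2 = 11.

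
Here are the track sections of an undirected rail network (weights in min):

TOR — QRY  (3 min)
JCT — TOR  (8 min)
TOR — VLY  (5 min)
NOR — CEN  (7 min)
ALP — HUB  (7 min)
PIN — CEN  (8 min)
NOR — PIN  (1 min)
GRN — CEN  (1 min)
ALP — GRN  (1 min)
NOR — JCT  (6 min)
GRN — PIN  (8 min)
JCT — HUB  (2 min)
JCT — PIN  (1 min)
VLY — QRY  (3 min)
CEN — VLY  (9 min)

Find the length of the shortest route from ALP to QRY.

Candidate routes:
ALP → HUB → JCT → TOR → QRY: 7+2+8+3 = 20
ALP → GRN → CEN → VLY → QRY: 1+1+9+3 = 14
ALP → GRN → CEN → VLY → TOR → QRY: 1+1+9+5+3 = 19
ALP → GRN → PIN → JCT → TOR → QRY: 1+8+1+8+3 = 21
Cheapest is ALP → GRN → CEN → VLY → QRY at 14 min.

14 min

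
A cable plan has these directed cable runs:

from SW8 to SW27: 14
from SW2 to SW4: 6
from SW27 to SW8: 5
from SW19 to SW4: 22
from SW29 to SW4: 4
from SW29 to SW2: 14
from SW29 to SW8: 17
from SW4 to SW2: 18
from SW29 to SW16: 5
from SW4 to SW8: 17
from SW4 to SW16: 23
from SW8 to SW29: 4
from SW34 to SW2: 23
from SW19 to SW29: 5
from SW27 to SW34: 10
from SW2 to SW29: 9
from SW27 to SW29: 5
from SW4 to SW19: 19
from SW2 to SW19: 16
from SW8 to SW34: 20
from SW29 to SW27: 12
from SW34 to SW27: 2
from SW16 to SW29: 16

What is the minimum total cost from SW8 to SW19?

27

Shortest distances from SW8:
SW8: 0
SW29: 4  (via SW8)
SW4: 8  (via SW29)
SW16: 9  (via SW29)
SW27: 14  (via SW8)
SW2: 18  (via SW29)
SW34: 20  (via SW8)
SW19: 27  (via SW4)
Shortest route: SW8 → SW29 → SW4 → SW19 = 27.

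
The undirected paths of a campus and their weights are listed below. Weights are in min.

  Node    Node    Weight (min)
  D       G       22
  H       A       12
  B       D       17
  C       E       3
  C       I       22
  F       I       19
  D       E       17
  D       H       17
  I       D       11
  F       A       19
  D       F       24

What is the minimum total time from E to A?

46 min

Shortest distances from E:
E: 0
C: 3  (via E)
D: 17  (via E)
I: 25  (via C)
B: 34  (via D)
H: 34  (via D)
G: 39  (via D)
F: 41  (via D)
A: 46  (via H)
Shortest route: E → D → H → A = 46 min.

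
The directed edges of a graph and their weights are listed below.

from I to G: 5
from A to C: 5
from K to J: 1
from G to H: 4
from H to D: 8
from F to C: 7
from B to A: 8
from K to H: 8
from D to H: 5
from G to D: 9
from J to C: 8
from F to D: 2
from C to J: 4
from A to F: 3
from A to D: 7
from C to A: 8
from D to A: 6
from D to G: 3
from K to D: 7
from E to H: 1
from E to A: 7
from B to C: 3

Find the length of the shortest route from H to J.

23

Settle nodes by increasing distance from H:
H: 0
D: 8  (via H)
G: 11  (via D)
A: 14  (via D)
F: 17  (via A)
C: 19  (via A)
J: 23  (via C)
Shortest route: H–D–A–C–J = 23.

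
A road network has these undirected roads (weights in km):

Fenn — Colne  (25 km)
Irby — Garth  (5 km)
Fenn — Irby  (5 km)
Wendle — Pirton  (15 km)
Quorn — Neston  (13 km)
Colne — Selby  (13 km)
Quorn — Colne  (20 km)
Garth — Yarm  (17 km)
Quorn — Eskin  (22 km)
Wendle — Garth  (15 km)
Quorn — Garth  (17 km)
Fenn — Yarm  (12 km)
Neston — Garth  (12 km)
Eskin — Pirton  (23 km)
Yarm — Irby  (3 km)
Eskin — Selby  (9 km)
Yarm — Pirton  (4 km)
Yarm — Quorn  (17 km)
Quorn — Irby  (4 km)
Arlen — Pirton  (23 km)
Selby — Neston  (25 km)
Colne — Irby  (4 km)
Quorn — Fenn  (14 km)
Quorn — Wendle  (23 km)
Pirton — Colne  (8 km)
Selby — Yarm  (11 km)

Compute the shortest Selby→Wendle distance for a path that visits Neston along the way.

52 km

Shortest Selby→Neston: Selby → Neston = 25
Best Neston to Wendle: Neston → Garth → Wendle costing 27
Total via Neston: 25 + 27 = 52 km.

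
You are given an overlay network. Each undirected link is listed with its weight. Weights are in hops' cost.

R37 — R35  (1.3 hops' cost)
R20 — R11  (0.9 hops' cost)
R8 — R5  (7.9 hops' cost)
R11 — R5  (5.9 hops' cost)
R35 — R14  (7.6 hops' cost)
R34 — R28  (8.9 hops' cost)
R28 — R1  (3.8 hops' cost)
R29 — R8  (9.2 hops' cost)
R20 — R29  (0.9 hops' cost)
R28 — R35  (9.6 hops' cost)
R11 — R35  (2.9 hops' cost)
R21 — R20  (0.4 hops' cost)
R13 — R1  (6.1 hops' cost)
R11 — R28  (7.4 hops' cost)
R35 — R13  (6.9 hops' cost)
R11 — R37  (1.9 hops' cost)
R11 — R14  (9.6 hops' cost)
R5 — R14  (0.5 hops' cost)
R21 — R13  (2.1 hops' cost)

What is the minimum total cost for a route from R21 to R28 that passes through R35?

Shortest R21→R35: R21 → R20 → R11 → R35 = 4.2
Shortest R35→R28: R35 → R28 = 9.6
Total via R35: 4.2 + 9.6 = 13.8 hops' cost.

13.8 hops' cost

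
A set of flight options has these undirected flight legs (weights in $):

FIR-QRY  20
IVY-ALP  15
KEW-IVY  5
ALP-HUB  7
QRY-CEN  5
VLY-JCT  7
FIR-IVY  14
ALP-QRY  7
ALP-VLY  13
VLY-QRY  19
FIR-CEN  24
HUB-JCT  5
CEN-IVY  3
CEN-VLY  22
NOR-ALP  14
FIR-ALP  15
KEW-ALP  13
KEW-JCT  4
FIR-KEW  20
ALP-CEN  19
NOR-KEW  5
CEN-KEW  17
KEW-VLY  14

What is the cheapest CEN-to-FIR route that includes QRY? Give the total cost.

Best CEN to QRY: CEN → QRY costing 5
Shortest QRY→FIR: QRY → FIR = 20
Total via QRY: 5 + 20 = $25.

$25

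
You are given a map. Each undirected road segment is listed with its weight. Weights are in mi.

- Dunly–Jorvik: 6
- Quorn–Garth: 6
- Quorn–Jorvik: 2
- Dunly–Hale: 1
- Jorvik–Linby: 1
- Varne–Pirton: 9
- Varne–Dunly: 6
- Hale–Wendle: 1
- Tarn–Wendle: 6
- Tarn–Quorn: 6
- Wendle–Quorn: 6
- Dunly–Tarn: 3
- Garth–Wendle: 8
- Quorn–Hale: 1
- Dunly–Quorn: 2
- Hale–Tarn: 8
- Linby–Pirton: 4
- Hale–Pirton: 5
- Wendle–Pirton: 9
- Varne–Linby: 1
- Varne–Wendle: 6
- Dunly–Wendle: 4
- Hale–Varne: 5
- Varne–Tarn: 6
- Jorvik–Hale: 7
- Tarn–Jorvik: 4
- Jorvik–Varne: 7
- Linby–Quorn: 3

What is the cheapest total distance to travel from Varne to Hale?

Compare a few routes:
Varne - Hale: 5 = 5
Varne - Wendle - Hale: 6+1 = 7
Varne - Linby - Jorvik - Quorn - Dunly - Hale: 1+1+2+2+1 = 7
Varne - Linby - Quorn - Dunly - Hale: 1+3+2+1 = 7
The minimum is 5 mi via Varne - Hale.

5 mi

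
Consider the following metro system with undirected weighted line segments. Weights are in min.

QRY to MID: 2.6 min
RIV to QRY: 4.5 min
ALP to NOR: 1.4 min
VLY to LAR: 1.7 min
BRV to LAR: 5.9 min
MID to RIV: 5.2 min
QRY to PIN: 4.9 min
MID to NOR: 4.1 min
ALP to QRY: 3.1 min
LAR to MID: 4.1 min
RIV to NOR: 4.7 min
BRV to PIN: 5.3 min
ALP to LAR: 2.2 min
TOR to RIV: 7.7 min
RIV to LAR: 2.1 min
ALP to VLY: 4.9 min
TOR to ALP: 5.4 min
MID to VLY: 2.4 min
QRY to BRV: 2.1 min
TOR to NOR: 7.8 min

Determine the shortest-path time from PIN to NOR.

Settle nodes by increasing distance from PIN:
PIN: 0
QRY: 4.9  (via PIN)
BRV: 5.3  (via PIN)
MID: 7.5  (via QRY)
ALP: 8  (via QRY)
RIV: 9.4  (via QRY)
NOR: 9.4  (via ALP)
Shortest route: PIN–QRY–ALP–NOR = 9.4 min.

9.4 min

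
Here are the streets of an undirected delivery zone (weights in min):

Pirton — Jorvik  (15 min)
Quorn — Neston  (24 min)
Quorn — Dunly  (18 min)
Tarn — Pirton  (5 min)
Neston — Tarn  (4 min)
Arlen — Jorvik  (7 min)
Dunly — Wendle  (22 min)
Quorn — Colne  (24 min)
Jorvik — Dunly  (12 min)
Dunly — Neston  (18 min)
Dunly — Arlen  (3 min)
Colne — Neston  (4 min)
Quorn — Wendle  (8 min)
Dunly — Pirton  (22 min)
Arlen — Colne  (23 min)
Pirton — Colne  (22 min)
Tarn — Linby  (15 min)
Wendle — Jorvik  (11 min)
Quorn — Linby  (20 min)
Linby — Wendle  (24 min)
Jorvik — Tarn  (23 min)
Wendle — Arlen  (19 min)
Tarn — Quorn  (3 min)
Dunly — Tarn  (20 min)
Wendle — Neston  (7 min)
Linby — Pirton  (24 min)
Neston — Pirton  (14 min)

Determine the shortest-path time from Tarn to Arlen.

23 min

Candidate routes:
Tarn–Dunly–Arlen: 20+3 = 23
Tarn–Quorn–Dunly–Arlen: 3+18+3 = 24
The minimum is 23 min via Tarn–Dunly–Arlen.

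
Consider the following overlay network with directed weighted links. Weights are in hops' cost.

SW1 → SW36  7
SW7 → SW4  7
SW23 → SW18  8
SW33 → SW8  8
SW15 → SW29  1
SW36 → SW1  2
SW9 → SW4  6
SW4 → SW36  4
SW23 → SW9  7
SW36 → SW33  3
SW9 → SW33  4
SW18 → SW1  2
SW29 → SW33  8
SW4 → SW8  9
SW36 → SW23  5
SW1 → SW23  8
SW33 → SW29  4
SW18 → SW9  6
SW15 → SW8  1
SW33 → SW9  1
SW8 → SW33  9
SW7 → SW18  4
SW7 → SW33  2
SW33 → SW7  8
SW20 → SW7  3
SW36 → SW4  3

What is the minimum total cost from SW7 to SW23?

14 hops' cost

Compare a few routes:
SW7–SW18–SW1–SW36–SW23: 4+2+7+5 = 18
SW7–SW18–SW1–SW23: 4+2+8 = 14
SW7–SW4–SW36–SW23: 7+4+5 = 16
Cheapest is SW7–SW18–SW1–SW23 at 14 hops' cost.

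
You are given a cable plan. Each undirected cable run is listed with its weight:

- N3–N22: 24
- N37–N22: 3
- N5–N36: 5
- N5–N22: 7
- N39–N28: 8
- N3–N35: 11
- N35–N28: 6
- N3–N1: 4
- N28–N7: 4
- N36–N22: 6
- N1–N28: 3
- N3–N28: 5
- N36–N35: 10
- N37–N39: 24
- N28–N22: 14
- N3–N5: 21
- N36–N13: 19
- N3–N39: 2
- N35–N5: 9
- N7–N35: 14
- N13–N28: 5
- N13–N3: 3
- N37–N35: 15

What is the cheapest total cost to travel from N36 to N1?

19

Candidate routes:
N36 → N35 → N3 → N1: 10+11+4 = 25
N36 → N22 → N28 → N1: 6+14+3 = 23
N36 → N5 → N35 → N28 → N1: 5+9+6+3 = 23
N36 → N35 → N28 → N1: 10+6+3 = 19
The minimum is 19 via N36 → N35 → N28 → N1.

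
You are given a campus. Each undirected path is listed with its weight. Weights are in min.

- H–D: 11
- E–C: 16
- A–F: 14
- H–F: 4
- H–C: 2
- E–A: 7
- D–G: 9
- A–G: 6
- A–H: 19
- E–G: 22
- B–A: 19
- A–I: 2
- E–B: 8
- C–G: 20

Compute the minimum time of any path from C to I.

Candidate routes:
C → H → A → I: 2+19+2 = 23
C → E → A → I: 16+7+2 = 25
C → H → F → A → I: 2+4+14+2 = 22
Cheapest is C → H → F → A → I at 22 min.

22 min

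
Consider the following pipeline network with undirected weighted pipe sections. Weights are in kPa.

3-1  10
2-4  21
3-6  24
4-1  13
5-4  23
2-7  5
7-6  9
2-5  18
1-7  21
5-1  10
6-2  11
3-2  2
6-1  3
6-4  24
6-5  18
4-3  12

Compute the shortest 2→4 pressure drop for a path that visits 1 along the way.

Shortest 2→1: 2–3–1 = 12
Shortest 1→4: 1–4 = 13
Total via 1: 12 + 13 = 25 kPa.

25 kPa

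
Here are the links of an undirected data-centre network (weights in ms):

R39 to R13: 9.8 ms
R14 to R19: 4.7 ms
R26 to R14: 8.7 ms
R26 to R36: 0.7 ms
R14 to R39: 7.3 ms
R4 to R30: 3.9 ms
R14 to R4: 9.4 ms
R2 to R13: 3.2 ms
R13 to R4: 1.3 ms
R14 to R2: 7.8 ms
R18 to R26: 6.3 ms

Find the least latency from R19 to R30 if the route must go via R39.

27 ms

Shortest R19→R39: R19 → R14 → R39 = 12
Shortest R39→R30: R39 → R13 → R4 → R30 = 15
Total via R39: 12 + 15 = 27 ms.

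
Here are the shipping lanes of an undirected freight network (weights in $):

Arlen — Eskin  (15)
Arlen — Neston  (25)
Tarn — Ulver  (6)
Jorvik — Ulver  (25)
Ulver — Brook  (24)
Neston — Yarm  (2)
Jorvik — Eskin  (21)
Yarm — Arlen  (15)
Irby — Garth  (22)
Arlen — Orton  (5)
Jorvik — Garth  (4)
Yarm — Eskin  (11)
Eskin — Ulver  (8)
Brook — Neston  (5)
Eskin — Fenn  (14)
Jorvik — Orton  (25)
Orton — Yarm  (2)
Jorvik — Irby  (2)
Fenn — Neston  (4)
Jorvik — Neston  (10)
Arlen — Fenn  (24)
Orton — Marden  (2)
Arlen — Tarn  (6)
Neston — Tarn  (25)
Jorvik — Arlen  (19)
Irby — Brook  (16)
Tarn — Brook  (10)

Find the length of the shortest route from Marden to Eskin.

Candidate routes:
Marden → Orton → Arlen → Eskin: 2+5+15 = 22
Marden → Orton → Yarm → Eskin: 2+2+11 = 15
Cheapest is Marden → Orton → Yarm → Eskin at $15.

$15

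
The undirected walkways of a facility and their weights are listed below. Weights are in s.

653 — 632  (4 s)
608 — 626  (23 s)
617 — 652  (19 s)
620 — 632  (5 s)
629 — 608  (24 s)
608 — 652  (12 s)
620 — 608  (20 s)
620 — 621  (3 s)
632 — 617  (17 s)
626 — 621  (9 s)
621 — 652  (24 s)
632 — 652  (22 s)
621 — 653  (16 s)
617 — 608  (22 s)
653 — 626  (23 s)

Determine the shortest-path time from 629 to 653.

Settle nodes by increasing distance from 629:
629: 0
608: 24  (via 629)
652: 36  (via 608)
620: 44  (via 608)
617: 46  (via 608)
621: 47  (via 620)
626: 47  (via 608)
632: 49  (via 620)
653: 53  (via 632)
Shortest route: 629–608–620–632–653 = 53 s.

53 s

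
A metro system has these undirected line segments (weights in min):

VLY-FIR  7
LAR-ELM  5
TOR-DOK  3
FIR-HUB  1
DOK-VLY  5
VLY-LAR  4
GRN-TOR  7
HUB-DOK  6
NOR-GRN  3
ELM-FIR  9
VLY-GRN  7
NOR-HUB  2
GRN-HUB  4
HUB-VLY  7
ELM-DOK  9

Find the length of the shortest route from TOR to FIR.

Running Dijkstra from TOR:
TOR: 0
DOK: 3  (via TOR)
GRN: 7  (via TOR)
VLY: 8  (via DOK)
HUB: 9  (via DOK)
FIR: 10  (via HUB)
Shortest route: TOR–DOK–HUB–FIR = 10 min.

10 min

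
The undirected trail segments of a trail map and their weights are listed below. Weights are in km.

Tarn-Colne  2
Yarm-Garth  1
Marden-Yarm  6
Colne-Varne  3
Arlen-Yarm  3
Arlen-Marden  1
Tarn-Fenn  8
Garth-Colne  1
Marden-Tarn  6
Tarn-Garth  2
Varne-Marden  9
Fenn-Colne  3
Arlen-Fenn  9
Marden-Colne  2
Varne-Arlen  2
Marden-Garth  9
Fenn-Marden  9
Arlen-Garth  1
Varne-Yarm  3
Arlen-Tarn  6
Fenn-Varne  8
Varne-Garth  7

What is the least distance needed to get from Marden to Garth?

2 km

Settle nodes by increasing distance from Marden:
Marden: 0
Arlen: 1  (via Marden)
Garth: 2  (via Arlen)
Shortest route: Marden → Arlen → Garth = 2 km.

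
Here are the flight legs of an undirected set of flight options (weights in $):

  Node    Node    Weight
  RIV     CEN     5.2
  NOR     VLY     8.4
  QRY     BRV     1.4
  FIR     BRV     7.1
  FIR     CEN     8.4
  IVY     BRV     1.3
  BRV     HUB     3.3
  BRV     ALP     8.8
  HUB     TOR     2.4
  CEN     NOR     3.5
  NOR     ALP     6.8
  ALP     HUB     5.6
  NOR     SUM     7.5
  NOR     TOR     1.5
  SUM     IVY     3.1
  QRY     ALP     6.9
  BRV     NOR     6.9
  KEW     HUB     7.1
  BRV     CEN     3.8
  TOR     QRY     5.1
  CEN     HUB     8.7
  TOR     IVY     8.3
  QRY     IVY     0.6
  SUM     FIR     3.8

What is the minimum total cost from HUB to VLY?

Settle nodes by increasing distance from HUB:
HUB: 0
TOR: 2.4  (via HUB)
BRV: 3.3  (via HUB)
NOR: 3.9  (via TOR)
IVY: 4.6  (via BRV)
QRY: 4.7  (via BRV)
ALP: 5.6  (via HUB)
KEW: 7.1  (via HUB)
CEN: 7.1  (via BRV)
SUM: 7.7  (via IVY)
FIR: 10.4  (via BRV)
RIV: 12.3  (via CEN)
VLY: 12.3  (via NOR)
Shortest route: HUB–TOR–NOR–VLY = $12.3.

$12.3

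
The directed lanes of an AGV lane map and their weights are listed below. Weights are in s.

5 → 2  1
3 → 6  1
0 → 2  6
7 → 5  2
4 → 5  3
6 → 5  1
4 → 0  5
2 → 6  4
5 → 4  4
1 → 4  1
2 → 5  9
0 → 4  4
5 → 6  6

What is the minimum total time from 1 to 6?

Compare a few routes:
1 - 4 - 5 - 6: 1+3+6 = 10
1 - 4 - 5 - 2 - 6: 1+3+1+4 = 9
Cheapest is 1 - 4 - 5 - 2 - 6 at 9 s.

9 s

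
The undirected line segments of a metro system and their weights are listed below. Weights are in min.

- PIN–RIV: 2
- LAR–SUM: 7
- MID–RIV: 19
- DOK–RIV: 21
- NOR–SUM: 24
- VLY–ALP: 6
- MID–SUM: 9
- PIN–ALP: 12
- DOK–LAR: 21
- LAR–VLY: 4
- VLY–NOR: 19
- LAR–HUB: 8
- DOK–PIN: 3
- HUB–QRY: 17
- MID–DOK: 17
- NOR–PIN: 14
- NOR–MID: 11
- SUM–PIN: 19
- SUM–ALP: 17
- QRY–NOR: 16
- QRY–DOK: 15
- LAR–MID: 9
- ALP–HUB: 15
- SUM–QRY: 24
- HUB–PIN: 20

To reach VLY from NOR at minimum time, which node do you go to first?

Enumerating some paths:
NOR–VLY: 19 = 19
NOR–MID–SUM–LAR–VLY: 11+9+7+4 = 31
NOR–MID–LAR–VLY: 11+9+4 = 24
Cheapest is NOR–VLY at 19 min.
So from NOR the first move is to VLY.

VLY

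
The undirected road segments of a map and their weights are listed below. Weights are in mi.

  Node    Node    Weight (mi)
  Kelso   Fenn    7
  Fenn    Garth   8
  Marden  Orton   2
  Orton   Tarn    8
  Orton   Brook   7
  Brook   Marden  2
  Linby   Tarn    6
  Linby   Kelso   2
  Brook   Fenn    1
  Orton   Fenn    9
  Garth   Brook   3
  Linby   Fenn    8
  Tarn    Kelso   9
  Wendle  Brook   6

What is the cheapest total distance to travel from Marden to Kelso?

Shortest distances from Marden:
Marden: 0
Orton: 2  (via Marden)
Brook: 2  (via Marden)
Fenn: 3  (via Brook)
Garth: 5  (via Brook)
Wendle: 8  (via Brook)
Kelso: 10  (via Fenn)
Shortest route: Marden → Brook → Fenn → Kelso = 10 mi.

10 mi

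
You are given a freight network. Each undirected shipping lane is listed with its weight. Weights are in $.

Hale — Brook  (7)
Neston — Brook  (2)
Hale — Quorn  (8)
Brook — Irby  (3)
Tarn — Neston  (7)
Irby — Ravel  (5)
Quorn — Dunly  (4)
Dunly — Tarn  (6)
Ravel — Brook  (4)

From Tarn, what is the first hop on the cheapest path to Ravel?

Enumerating some paths:
Tarn - Neston - Brook - Irby - Ravel: 7+2+3+5 = 17
Tarn - Neston - Brook - Ravel: 7+2+4 = 13
The minimum is $13 via Tarn - Neston - Brook - Ravel.
So from Tarn the first move is to Neston.

Neston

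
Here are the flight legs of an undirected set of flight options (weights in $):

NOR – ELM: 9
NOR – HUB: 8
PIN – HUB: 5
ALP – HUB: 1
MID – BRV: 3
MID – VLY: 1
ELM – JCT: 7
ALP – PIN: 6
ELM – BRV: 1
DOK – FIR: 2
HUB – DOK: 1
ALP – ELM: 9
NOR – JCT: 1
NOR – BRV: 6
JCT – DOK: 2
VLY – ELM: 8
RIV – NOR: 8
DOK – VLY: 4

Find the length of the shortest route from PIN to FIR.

Candidate routes:
PIN - HUB - NOR - JCT - DOK - FIR: 5+8+1+2+2 = 18
PIN - ALP - HUB - DOK - FIR: 6+1+1+2 = 10
PIN - HUB - DOK - FIR: 5+1+2 = 8
The minimum is $8 via PIN - HUB - DOK - FIR.

$8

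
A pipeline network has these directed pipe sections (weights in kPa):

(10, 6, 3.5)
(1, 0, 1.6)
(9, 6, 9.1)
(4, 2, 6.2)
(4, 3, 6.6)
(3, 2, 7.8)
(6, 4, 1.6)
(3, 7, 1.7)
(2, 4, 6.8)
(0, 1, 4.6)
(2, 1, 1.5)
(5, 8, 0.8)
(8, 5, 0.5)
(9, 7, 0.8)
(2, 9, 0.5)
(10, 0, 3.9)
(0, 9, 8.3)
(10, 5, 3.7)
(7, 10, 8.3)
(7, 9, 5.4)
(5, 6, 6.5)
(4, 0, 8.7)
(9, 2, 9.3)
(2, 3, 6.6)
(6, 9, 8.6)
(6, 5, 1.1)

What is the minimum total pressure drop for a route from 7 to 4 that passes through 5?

20.1 kPa

Best 7 to 5: 7 → 10 → 5 costing 12
Best 5 to 4: 5 → 6 → 4 costing 8.1
Total via 5: 12 + 8.1 = 20.1 kPa.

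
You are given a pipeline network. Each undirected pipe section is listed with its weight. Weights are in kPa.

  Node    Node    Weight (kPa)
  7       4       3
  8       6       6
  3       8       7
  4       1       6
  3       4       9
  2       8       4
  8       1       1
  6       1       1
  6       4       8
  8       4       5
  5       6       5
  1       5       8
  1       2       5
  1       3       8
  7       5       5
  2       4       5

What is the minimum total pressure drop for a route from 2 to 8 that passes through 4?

Shortest 2→4: 2–4 = 5
Shortest 4→8: 4–8 = 5
Total via 4: 5 + 5 = 10 kPa.

10 kPa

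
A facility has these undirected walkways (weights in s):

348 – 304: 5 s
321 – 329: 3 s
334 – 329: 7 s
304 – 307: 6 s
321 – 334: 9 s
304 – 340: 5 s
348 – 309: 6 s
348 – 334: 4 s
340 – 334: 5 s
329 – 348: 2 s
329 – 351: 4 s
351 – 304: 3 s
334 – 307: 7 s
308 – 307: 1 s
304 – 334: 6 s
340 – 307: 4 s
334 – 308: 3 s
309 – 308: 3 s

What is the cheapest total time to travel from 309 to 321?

11 s

Settle nodes by increasing distance from 309:
309: 0
308: 3  (via 309)
307: 4  (via 308)
334: 6  (via 308)
348: 6  (via 309)
329: 8  (via 348)
340: 8  (via 307)
304: 10  (via 307)
321: 11  (via 329)
Shortest route: 309 → 348 → 329 → 321 = 11 s.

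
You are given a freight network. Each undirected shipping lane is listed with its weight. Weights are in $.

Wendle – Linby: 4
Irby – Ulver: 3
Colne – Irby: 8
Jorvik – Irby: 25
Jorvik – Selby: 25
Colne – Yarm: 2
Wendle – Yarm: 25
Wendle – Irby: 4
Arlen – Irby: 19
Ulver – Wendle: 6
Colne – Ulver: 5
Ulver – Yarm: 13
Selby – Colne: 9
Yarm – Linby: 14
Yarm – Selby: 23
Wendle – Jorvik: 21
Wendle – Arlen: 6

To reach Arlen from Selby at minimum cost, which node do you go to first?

Colne

Enumerating some paths:
Selby → Colne → Ulver → Wendle → Arlen: 9+5+6+6 = 26
Selby → Colne → Ulver → Irby → Wendle → Arlen: 9+5+3+4+6 = 27
Cheapest is Selby → Colne → Ulver → Wendle → Arlen at $26.
So from Selby the first move is to Colne.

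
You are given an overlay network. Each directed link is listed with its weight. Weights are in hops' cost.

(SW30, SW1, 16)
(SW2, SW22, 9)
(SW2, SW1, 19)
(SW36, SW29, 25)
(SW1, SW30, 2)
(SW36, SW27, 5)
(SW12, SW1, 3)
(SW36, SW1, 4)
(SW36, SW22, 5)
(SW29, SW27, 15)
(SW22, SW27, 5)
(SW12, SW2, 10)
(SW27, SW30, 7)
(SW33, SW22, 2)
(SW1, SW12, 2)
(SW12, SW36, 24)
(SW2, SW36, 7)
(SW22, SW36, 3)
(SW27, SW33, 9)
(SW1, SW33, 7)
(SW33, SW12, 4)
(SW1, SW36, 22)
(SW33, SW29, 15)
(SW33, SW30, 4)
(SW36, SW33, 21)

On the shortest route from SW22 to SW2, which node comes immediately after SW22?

Enumerating some paths:
SW22–SW36–SW1–SW12–SW2: 3+4+2+10 = 19
SW22–SW27–SW33–SW12–SW2: 5+9+4+10 = 28
SW22–SW36–SW1–SW33–SW12–SW2: 3+4+7+4+10 = 28
Cheapest is SW22–SW36–SW1–SW12–SW2 at 19 hops' cost.
So from SW22 the first move is to SW36.

SW36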